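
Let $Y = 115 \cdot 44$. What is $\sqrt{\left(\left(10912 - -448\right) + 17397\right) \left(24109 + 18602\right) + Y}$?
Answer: $\sqrt{1228245287} \approx 35046.0$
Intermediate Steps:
$Y = 5060$
$\sqrt{\left(\left(10912 - -448\right) + 17397\right) \left(24109 + 18602\right) + Y} = \sqrt{\left(\left(10912 - -448\right) + 17397\right) \left(24109 + 18602\right) + 5060} = \sqrt{\left(\left(10912 + 448\right) + 17397\right) 42711 + 5060} = \sqrt{\left(11360 + 17397\right) 42711 + 5060} = \sqrt{28757 \cdot 42711 + 5060} = \sqrt{1228240227 + 5060} = \sqrt{1228245287}$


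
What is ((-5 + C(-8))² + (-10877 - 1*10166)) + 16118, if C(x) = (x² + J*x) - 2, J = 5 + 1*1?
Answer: -4844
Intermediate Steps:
J = 6 (J = 5 + 1 = 6)
C(x) = -2 + x² + 6*x (C(x) = (x² + 6*x) - 2 = -2 + x² + 6*x)
((-5 + C(-8))² + (-10877 - 1*10166)) + 16118 = ((-5 + (-2 + (-8)² + 6*(-8)))² + (-10877 - 1*10166)) + 16118 = ((-5 + (-2 + 64 - 48))² + (-10877 - 10166)) + 16118 = ((-5 + 14)² - 21043) + 16118 = (9² - 21043) + 16118 = (81 - 21043) + 16118 = -20962 + 16118 = -4844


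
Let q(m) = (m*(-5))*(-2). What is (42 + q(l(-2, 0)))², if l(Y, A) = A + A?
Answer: 1764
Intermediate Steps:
l(Y, A) = 2*A
q(m) = 10*m (q(m) = -5*m*(-2) = 10*m)
(42 + q(l(-2, 0)))² = (42 + 10*(2*0))² = (42 + 10*0)² = (42 + 0)² = 42² = 1764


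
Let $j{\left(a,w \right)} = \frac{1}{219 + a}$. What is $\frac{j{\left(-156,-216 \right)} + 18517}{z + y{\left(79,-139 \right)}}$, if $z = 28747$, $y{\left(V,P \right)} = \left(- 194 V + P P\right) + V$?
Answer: $\frac{1166572}{2067723} \approx 0.56418$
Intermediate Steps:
$y{\left(V,P \right)} = P^{2} - 193 V$ ($y{\left(V,P \right)} = \left(- 194 V + P^{2}\right) + V = \left(P^{2} - 194 V\right) + V = P^{2} - 193 V$)
$\frac{j{\left(-156,-216 \right)} + 18517}{z + y{\left(79,-139 \right)}} = \frac{\frac{1}{219 - 156} + 18517}{28747 + \left(\left(-139\right)^{2} - 15247\right)} = \frac{\frac{1}{63} + 18517}{28747 + \left(19321 - 15247\right)} = \frac{\frac{1}{63} + 18517}{28747 + 4074} = \frac{1166572}{63 \cdot 32821} = \frac{1166572}{63} \cdot \frac{1}{32821} = \frac{1166572}{2067723}$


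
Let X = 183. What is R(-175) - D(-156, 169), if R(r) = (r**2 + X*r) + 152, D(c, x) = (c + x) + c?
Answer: -1105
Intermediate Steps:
D(c, x) = x + 2*c
R(r) = 152 + r**2 + 183*r (R(r) = (r**2 + 183*r) + 152 = 152 + r**2 + 183*r)
R(-175) - D(-156, 169) = (152 + (-175)**2 + 183*(-175)) - (169 + 2*(-156)) = (152 + 30625 - 32025) - (169 - 312) = -1248 - 1*(-143) = -1248 + 143 = -1105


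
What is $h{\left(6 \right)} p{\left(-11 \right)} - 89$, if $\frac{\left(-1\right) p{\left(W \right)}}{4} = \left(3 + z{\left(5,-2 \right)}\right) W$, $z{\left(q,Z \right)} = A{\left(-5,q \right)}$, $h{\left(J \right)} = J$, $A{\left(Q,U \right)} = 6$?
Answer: $2287$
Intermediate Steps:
$z{\left(q,Z \right)} = 6$
$p{\left(W \right)} = - 36 W$ ($p{\left(W \right)} = - 4 \left(3 + 6\right) W = - 4 \cdot 9 W = - 36 W$)
$h{\left(6 \right)} p{\left(-11 \right)} - 89 = 6 \left(\left(-36\right) \left(-11\right)\right) - 89 = 6 \cdot 396 - 89 = 2376 - 89 = 2287$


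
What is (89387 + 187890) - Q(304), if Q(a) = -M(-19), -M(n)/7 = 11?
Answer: 277200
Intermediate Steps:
M(n) = -77 (M(n) = -7*11 = -77)
Q(a) = 77 (Q(a) = -1*(-77) = 77)
(89387 + 187890) - Q(304) = (89387 + 187890) - 1*77 = 277277 - 77 = 277200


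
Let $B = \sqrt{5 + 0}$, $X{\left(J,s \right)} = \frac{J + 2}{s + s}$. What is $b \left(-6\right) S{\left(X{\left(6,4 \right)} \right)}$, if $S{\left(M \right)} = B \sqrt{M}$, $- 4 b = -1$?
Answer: $- \frac{3 \sqrt{5}}{2} \approx -3.3541$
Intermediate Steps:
$b = \frac{1}{4}$ ($b = \left(- \frac{1}{4}\right) \left(-1\right) = \frac{1}{4} \approx 0.25$)
$X{\left(J,s \right)} = \frac{2 + J}{2 s}$
$B = \sqrt{5} \approx 2.2361$
$S{\left(M \right)} = \sqrt{5} \sqrt{M}$
$b \left(-6\right) S{\left(X{\left(6,4 \right)} \right)} = \frac{1}{4} \left(-6\right) \sqrt{5} \sqrt{\frac{2 + 6}{2 \cdot 4}} = - \frac{3 \sqrt{5} \sqrt{\frac{1}{2} \cdot \frac{1}{4} \cdot 8}}{2} = - \frac{3 \sqrt{5} \sqrt{1}}{2} = - \frac{3 \sqrt{5} \cdot 1}{2} = - \frac{3 \sqrt{5}}{2}$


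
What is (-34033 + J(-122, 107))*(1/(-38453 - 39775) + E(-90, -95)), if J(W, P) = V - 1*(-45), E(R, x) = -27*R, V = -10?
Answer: -3231408568961/39114 ≈ -8.2615e+7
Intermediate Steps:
J(W, P) = 35 (J(W, P) = -10 - 1*(-45) = -10 + 45 = 35)
(-34033 + J(-122, 107))*(1/(-38453 - 39775) + E(-90, -95)) = (-34033 + 35)*(1/(-38453 - 39775) - 27*(-90)) = -33998*(1/(-78228) + 2430) = -33998*(-1/78228 + 2430) = -33998*190094039/78228 = -3231408568961/39114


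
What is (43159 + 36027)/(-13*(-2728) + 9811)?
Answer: 79186/45275 ≈ 1.7490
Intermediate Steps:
(43159 + 36027)/(-13*(-2728) + 9811) = 79186/(35464 + 9811) = 79186/45275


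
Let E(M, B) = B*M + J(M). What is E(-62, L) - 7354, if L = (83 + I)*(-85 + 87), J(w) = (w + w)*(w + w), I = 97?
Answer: -14298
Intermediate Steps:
J(w) = 4*w² (J(w) = (2*w)*(2*w) = 4*w²)
L = 360 (L = (83 + 97)*(-85 + 87) = 180*2 = 360)
E(M, B) = 4*M² + B*M (E(M, B) = B*M + 4*M² = 4*M² + B*M)
E(-62, L) - 7354 = -62*(360 + 4*(-62)) - 7354 = -62*(360 - 248) - 7354 = -62*112 - 7354 = -6944 - 7354 = -14298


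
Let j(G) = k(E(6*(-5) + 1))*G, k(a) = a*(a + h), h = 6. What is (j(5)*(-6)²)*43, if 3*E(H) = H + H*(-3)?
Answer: 3790880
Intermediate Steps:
E(H) = -2*H/3 (E(H) = (H + H*(-3))/3 = (H - 3*H)/3 = (-2*H)/3 = -2*H/3)
k(a) = a*(6 + a) (k(a) = a*(a + 6) = a*(6 + a))
j(G) = 4408*G/9 (j(G) = ((-2*(6*(-5) + 1)/3)*(6 - 2*(6*(-5) + 1)/3))*G = ((-2*(-30 + 1)/3)*(6 - 2*(-30 + 1)/3))*G = ((-⅔*(-29))*(6 - ⅔*(-29)))*G = (58*(6 + 58/3)/3)*G = ((58/3)*(76/3))*G = 4408*G/9)
(j(5)*(-6)²)*43 = (((4408/9)*5)*(-6)²)*43 = ((22040/9)*36)*43 = 88160*43 = 3790880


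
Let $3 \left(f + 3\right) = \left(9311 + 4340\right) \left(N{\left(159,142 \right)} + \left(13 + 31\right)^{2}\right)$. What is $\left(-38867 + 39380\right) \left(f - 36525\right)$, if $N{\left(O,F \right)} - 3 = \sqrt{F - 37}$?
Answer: $4507509555 + 2334321 \sqrt{105} \approx 4.5314 \cdot 10^{9}$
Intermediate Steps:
$N{\left(O,F \right)} = 3 + \sqrt{-37 + F}$ ($N{\left(O,F \right)} = 3 + \sqrt{F - 37} = 3 + \sqrt{-37 + F}$)
$f = \frac{26469280}{3} + \frac{13651 \sqrt{105}}{3}$ ($f = -3 + \frac{\left(9311 + 4340\right) \left(\left(3 + \sqrt{-37 + 142}\right) + \left(13 + 31\right)^{2}\right)}{3} = -3 + \frac{13651 \left(\left(3 + \sqrt{105}\right) + 44^{2}\right)}{3} = -3 + \frac{13651 \left(\left(3 + \sqrt{105}\right) + 1936\right)}{3} = -3 + \frac{13651 \left(1939 + \sqrt{105}\right)}{3} = -3 + \frac{26469289 + 13651 \sqrt{105}}{3} = -3 + \left(\frac{26469289}{3} + \frac{13651 \sqrt{105}}{3}\right) = \frac{26469280}{3} + \frac{13651 \sqrt{105}}{3} \approx 8.8697 \cdot 10^{6}$)
$\left(-38867 + 39380\right) \left(f - 36525\right) = \left(-38867 + 39380\right) \left(\left(\frac{26469280}{3} + \frac{13651 \sqrt{105}}{3}\right) - 36525\right) = 513 \left(\frac{26359705}{3} + \frac{13651 \sqrt{105}}{3}\right) = 4507509555 + 2334321 \sqrt{105}$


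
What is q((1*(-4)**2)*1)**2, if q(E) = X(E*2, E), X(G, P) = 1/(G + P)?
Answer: 1/2304 ≈ 0.00043403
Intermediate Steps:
q(E) = 1/(3*E) (q(E) = 1/(E*2 + E) = 1/(2*E + E) = 1/(3*E))
q((1*(-4)**2)*1)**2 = (1/(3*(((1*(-4)**2)*1))))**2 = (1/(3*(((1*16)*1))))**2 = (1/(3*((16*1))))**2 = ((1/3)/16)**2 = ((1/3)*(1/16))**2 = (1/48)**2 = 1/2304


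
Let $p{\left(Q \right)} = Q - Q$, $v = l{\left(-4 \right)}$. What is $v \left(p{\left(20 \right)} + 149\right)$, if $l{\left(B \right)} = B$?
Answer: $-596$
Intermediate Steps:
$v = -4$
$p{\left(Q \right)} = 0$
$v \left(p{\left(20 \right)} + 149\right) = - 4 \left(0 + 149\right) = \left(-4\right) 149 = -596$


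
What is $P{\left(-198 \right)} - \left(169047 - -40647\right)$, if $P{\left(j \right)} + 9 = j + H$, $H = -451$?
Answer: $-210352$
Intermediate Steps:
$P{\left(j \right)} = -460 + j$ ($P{\left(j \right)} = -9 + \left(j - 451\right) = -9 + \left(-451 + j\right) = -460 + j$)
$P{\left(-198 \right)} - \left(169047 - -40647\right) = \left(-460 - 198\right) - \left(169047 - -40647\right) = -658 - \left(169047 + 40647\right) = -658 - 209694 = -210352$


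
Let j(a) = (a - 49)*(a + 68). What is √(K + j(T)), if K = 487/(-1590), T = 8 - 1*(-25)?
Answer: I*√4086183930/1590 ≈ 40.203*I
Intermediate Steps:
T = 33 (T = 8 + 25 = 33)
j(a) = (-49 + a)*(68 + a)
K = -487/1590 (K = 487*(-1/1590) = -487/1590 ≈ -0.30629)
√(K + j(T)) = √(-487/1590 + (-3332 + 33² + 19*33)) = √(-487/1590 + (-3332 + 1089 + 627)) = √(-487/1590 - 1616) = √(-2569927/1590) = I*√4086183930/1590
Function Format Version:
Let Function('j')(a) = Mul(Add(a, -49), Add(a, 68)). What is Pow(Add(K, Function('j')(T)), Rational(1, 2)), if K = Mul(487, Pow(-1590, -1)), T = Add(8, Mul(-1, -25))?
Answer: Mul(Rational(1, 1590), I, Pow(4086183930, Rational(1, 2))) ≈ Mul(40.203, I)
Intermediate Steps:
T = 33 (T = Add(8, 25) = 33)
Function('j')(a) = Mul(Add(-49, a), Add(68, a))
K = Rational(-487, 1590) (K = Mul(487, Rational(-1, 1590)) = Rational(-487, 1590) ≈ -0.30629)
Pow(Add(K, Function('j')(T)), Rational(1, 2)) = Pow(Add(Rational(-487, 1590), Add(-3332, Pow(33, 2), Mul(19, 33))), Rational(1, 2)) = Pow(Add(Rational(-487, 1590), Add(-3332, 1089, 627)), Rational(1, 2)) = Pow(Add(Rational(-487, 1590), -1616), Rational(1, 2)) = Pow(Rational(-2569927, 1590), Rational(1, 2)) = Mul(Rational(1, 1590), I, Pow(4086183930, Rational(1, 2)))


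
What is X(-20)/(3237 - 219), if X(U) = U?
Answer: -10/1509 ≈ -0.0066269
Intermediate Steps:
X(-20)/(3237 - 219) = -20/(3237 - 219) = -20/3018 = -20*1/3018 = -10/1509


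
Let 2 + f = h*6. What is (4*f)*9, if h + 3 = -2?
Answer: -1152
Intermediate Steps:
h = -5 (h = -3 - 2 = -5)
f = -32 (f = -2 - 5*6 = -2 - 30 = -32)
(4*f)*9 = (4*(-32))*9 = -128*9 = -1152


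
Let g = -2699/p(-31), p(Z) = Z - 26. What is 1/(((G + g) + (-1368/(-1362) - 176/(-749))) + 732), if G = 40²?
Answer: 9691311/23071040597 ≈ 0.00042006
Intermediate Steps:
p(Z) = -26 + Z
g = 2699/57 (g = -2699/(-26 - 31) = -2699/(-57) = -2699*(-1/57) = 2699/57 ≈ 47.351)
G = 1600
1/(((G + g) + (-1368/(-1362) - 176/(-749))) + 732) = 1/(((1600 + 2699/57) + (-1368/(-1362) - 176/(-749))) + 732) = 1/((93899/57 + (-1368*(-1/1362) - 176*(-1/749))) + 732) = 1/((93899/57 + (228/227 + 176/749)) + 732) = 1/((93899/57 + 210724/170023) + 732) = 1/(15977000945/9691311 + 732) = 1/(23071040597/9691311) = 9691311/23071040597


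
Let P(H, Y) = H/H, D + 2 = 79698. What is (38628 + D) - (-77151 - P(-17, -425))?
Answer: 195476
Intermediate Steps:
D = 79696 (D = -2 + 79698 = 79696)
P(H, Y) = 1
(38628 + D) - (-77151 - P(-17, -425)) = (38628 + 79696) - (-77151 - 1*1) = 118324 - (-77151 - 1) = 118324 - 1*(-77152) = 118324 + 77152 = 195476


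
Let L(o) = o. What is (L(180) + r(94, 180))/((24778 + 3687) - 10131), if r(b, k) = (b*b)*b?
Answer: 415382/9167 ≈ 45.313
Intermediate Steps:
r(b, k) = b³ (r(b, k) = b²*b = b³)
(L(180) + r(94, 180))/((24778 + 3687) - 10131) = (180 + 94³)/((24778 + 3687) - 10131) = (180 + 830584)/(28465 - 10131) = 830764/18334 = 830764*(1/18334) = 415382/9167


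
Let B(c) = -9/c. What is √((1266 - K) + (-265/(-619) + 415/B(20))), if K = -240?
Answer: √2014604209/1857 ≈ 24.170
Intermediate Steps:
√((1266 - K) + (-265/(-619) + 415/B(20))) = √((1266 - 1*(-240)) + (-265/(-619) + 415/((-9/20)))) = √((1266 + 240) + (-265*(-1/619) + 415/((-9*1/20)))) = √(1506 + (265/619 + 415/(-9/20))) = √(1506 + (265/619 + 415*(-20/9))) = √(1506 + (265/619 - 8300/9)) = √(1506 - 5135315/5571) = √(3254611/5571) = √2014604209/1857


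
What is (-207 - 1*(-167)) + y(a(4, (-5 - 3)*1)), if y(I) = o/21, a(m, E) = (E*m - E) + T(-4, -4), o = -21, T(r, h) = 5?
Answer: -41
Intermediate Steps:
a(m, E) = 5 - E + E*m (a(m, E) = (E*m - E) + 5 = (-E + E*m) + 5 = 5 - E + E*m)
y(I) = -1 (y(I) = -21/21 = -21*1/21 = -1)
(-207 - 1*(-167)) + y(a(4, (-5 - 3)*1)) = (-207 - 1*(-167)) - 1 = (-207 + 167) - 1 = -40 - 1 = -41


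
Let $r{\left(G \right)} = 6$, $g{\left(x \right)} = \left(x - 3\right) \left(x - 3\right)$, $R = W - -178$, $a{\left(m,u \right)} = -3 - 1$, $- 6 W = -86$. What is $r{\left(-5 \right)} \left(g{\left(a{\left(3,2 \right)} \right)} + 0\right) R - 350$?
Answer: $56196$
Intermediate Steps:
$W = \frac{43}{3}$ ($W = \left(- \frac{1}{6}\right) \left(-86\right) = \frac{43}{3} \approx 14.333$)
$a{\left(m,u \right)} = -4$ ($a{\left(m,u \right)} = -3 - 1 = -4$)
$R = \frac{577}{3}$ ($R = \frac{43}{3} - -178 = \frac{43}{3} + 178 = \frac{577}{3} \approx 192.33$)
$g{\left(x \right)} = \left(-3 + x\right)^{2}$ ($g{\left(x \right)} = \left(-3 + x\right) \left(-3 + x\right) = \left(-3 + x\right)^{2}$)
$r{\left(-5 \right)} \left(g{\left(a{\left(3,2 \right)} \right)} + 0\right) R - 350 = 6 \left(\left(-3 - 4\right)^{2} + 0\right) \frac{577}{3} - 350 = 6 \left(\left(-7\right)^{2} + 0\right) \frac{577}{3} - 350 = 6 \left(49 + 0\right) \frac{577}{3} - 350 = 6 \cdot 49 \cdot \frac{577}{3} - 350 = 294 \cdot \frac{577}{3} - 350 = 56546 - 350 = 56196$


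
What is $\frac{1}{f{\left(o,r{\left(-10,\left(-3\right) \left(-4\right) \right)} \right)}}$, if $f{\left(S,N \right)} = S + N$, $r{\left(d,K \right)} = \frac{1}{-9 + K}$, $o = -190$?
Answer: $- \frac{3}{569} \approx -0.0052724$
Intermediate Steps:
$f{\left(S,N \right)} = N + S$
$\frac{1}{f{\left(o,r{\left(-10,\left(-3\right) \left(-4\right) \right)} \right)}} = \frac{1}{\frac{1}{-9 - -12} - 190} = \frac{1}{\frac{1}{-9 + 12} - 190} = \frac{1}{\frac{1}{3} - 190} = \frac{1}{- \frac{569}{3}} = - \frac{3}{569}$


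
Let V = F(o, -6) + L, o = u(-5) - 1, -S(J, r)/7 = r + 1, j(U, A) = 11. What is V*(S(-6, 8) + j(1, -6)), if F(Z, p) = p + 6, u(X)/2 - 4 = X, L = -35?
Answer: 1820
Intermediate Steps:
S(J, r) = -7 - 7*r (S(J, r) = -7*(r + 1) = -7*(1 + r) = -7 - 7*r)
u(X) = 8 + 2*X
o = -3 (o = (8 + 2*(-5)) - 1 = (8 - 10) - 1 = -2 - 1 = -3)
F(Z, p) = 6 + p
V = -35 (V = (6 - 6) - 35 = 0 - 35 = -35)
V*(S(-6, 8) + j(1, -6)) = -35*((-7 - 7*8) + 11) = -35*((-7 - 56) + 11) = -35*(-63 + 11) = -35*(-52) = 1820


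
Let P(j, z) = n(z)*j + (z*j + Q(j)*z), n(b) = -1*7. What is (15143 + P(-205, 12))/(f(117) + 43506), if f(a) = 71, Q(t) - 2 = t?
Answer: 11682/43577 ≈ 0.26808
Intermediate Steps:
Q(t) = 2 + t
n(b) = -7
P(j, z) = -7*j + j*z + z*(2 + j) (P(j, z) = -7*j + (z*j + (2 + j)*z) = -7*j + (j*z + z*(2 + j)) = -7*j + j*z + z*(2 + j))
(15143 + P(-205, 12))/(f(117) + 43506) = (15143 + (-7*(-205) - 205*12 + 12*(2 - 205)))/(71 + 43506) = (15143 + (1435 - 2460 + 12*(-203)))/43577 = (15143 + (1435 - 2460 - 2436))*(1/43577) = (15143 - 3461)*(1/43577) = 11682*(1/43577) = 11682/43577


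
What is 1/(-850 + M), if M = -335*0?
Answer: -1/850 ≈ -0.0011765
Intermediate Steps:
M = 0
1/(-850 + M) = 1/(-850 + 0) = 1/(-850) = -1/850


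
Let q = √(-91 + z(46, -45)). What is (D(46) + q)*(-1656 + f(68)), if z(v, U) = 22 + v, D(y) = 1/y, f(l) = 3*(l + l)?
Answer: -624/23 - 1248*I*√23 ≈ -27.13 - 5985.2*I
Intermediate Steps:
f(l) = 6*l (f(l) = 3*(2*l) = 6*l)
q = I*√23 (q = √(-91 + (22 + 46)) = √(-91 + 68) = √(-23) = I*√23 ≈ 4.7958*I)
(D(46) + q)*(-1656 + f(68)) = (1/46 + I*√23)*(-1656 + 6*68) = (1/46 + I*√23)*(-1656 + 408) = (1/46 + I*√23)*(-1248) = -624/23 - 1248*I*√23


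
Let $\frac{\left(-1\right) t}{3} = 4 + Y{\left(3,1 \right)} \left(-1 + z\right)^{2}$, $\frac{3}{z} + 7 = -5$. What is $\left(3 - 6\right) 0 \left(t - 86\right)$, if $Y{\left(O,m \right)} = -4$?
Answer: $0$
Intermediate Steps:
$z = - \frac{1}{4}$ ($z = \frac{3}{-7 - 5} = \frac{3}{-12} = 3 \left(- \frac{1}{12}\right) = - \frac{1}{4} \approx -0.25$)
$t = \frac{27}{4}$ ($t = - 3 \left(4 - 4 \left(-1 - \frac{1}{4}\right)^{2}\right) = - 3 \left(4 - 4 \left(- \frac{5}{4}\right)^{2}\right) = - 3 \left(4 - \frac{25}{4}\right) = \left(-3\right) \left(- \frac{9}{4}\right) = \frac{27}{4} \approx 6.75$)
$\left(3 - 6\right) 0 \left(t - 86\right) = \left(3 - 6\right) 0 \left(\frac{27}{4} - 86\right) = \left(-3\right) 0 \left(- \frac{317}{4}\right) = 0 \left(- \frac{317}{4}\right) = 0$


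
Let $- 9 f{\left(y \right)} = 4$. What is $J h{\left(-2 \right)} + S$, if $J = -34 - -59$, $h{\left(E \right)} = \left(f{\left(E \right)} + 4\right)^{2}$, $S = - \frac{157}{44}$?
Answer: $\frac{1113683}{3564} \approx 312.48$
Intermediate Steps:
$f{\left(y \right)} = - \frac{4}{9}$ ($f{\left(y \right)} = \left(- \frac{1}{9}\right) 4 = - \frac{4}{9}$)
$S = - \frac{157}{44}$ ($S = \left(-157\right) \frac{1}{44} = - \frac{157}{44} \approx -3.5682$)
$h{\left(E \right)} = \frac{1024}{81}$ ($h{\left(E \right)} = \left(- \frac{4}{9} + 4\right)^{2} = \left(\frac{32}{9}\right)^{2} = \frac{1024}{81}$)
$J = 25$ ($J = -34 + 59 = 25$)
$J h{\left(-2 \right)} + S = 25 \cdot \frac{1024}{81} - \frac{157}{44} = \frac{25600}{81} - \frac{157}{44} = \frac{1113683}{3564}$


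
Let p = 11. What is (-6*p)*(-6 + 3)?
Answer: 198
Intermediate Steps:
(-6*p)*(-6 + 3) = (-6*11)*(-6 + 3) = -66*(-3) = 198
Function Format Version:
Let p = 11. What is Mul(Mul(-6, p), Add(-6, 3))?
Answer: 198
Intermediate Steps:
Mul(Mul(-6, p), Add(-6, 3)) = Mul(Mul(-6, 11), Add(-6, 3)) = Mul(-66, -3) = 198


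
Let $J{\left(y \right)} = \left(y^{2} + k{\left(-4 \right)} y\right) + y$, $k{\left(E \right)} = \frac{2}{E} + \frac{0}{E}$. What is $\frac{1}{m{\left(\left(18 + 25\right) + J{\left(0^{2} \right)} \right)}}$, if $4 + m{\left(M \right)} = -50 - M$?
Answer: $- \frac{1}{97} \approx -0.010309$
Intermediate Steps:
$k{\left(E \right)} = \frac{2}{E}$ ($k{\left(E \right)} = \frac{2}{E} + 0 = \frac{2}{E}$)
$J{\left(y \right)} = y^{2} + \frac{y}{2}$ ($J{\left(y \right)} = \left(y^{2} + \frac{2}{-4} y\right) + y = \left(y^{2} + 2 \left(- \frac{1}{4}\right) y\right) + y = \left(y^{2} - \frac{y}{2}\right) + y = y^{2} + \frac{y}{2}$)
$m{\left(M \right)} = -54 - M$ ($m{\left(M \right)} = -4 - \left(50 + M\right) = -54 - M$)
$\frac{1}{m{\left(\left(18 + 25\right) + J{\left(0^{2} \right)} \right)}} = \frac{1}{-54 - \left(\left(18 + 25\right) + 0^{2} \left(\frac{1}{2} + 0^{2}\right)\right)} = \frac{1}{-54 - \left(43 + 0 \left(\frac{1}{2} + 0\right)\right)} = \frac{1}{-54 - \left(43 + 0 \cdot \frac{1}{2}\right)} = \frac{1}{-54 - \left(43 + 0\right)} = \frac{1}{-54 - 43} = \frac{1}{-97} = - \frac{1}{97}$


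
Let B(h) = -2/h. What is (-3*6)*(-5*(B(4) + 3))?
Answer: 225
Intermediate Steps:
(-3*6)*(-5*(B(4) + 3)) = (-3*6)*(-5*(-2/4 + 3)) = -(-90)*(-2*1/4 + 3) = -(-90)*(-1/2 + 3) = -(-90)*5/2 = -18*(-25/2) = 225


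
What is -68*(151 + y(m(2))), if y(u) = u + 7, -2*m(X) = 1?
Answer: -10710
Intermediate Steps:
m(X) = -½ (m(X) = -½*1 = -½)
y(u) = 7 + u
-68*(151 + y(m(2))) = -68*(151 + (7 - ½)) = -68*(151 + 13/2) = -68*315/2 = -10710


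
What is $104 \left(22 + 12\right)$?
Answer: $3536$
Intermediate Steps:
$104 \left(22 + 12\right) = 104 \cdot 34 = 3536$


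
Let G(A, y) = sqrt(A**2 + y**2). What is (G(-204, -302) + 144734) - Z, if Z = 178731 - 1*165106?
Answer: 131109 + 2*sqrt(33205) ≈ 1.3147e+5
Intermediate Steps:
Z = 13625 (Z = 178731 - 165106 = 13625)
(G(-204, -302) + 144734) - Z = (sqrt((-204)**2 + (-302)**2) + 144734) - 1*13625 = (sqrt(41616 + 91204) + 144734) - 13625 = (sqrt(132820) + 144734) - 13625 = (2*sqrt(33205) + 144734) - 13625 = (144734 + 2*sqrt(33205)) - 13625 = 131109 + 2*sqrt(33205)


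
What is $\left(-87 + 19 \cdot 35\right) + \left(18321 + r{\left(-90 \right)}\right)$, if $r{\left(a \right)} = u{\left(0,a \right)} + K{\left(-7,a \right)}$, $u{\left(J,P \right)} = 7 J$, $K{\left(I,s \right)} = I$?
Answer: $18892$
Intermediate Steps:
$r{\left(a \right)} = -7$ ($r{\left(a \right)} = 7 \cdot 0 - 7 = 0 - 7 = -7$)
$\left(-87 + 19 \cdot 35\right) + \left(18321 + r{\left(-90 \right)}\right) = \left(-87 + 19 \cdot 35\right) + \left(18321 - 7\right) = \left(-87 + 665\right) + 18314 = 578 + 18314 = 18892$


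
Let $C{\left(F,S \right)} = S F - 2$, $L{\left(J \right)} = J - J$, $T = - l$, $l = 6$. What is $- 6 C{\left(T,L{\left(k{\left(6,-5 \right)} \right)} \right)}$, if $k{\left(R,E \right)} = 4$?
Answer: $12$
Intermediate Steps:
$T = -6$ ($T = \left(-1\right) 6 = -6$)
$L{\left(J \right)} = 0$
$C{\left(F,S \right)} = -2 + F S$ ($C{\left(F,S \right)} = F S - 2 = -2 + F S$)
$- 6 C{\left(T,L{\left(k{\left(6,-5 \right)} \right)} \right)} = - 6 \left(-2 - 0\right) = - 6 \left(-2 + 0\right) = \left(-6\right) \left(-2\right) = 12$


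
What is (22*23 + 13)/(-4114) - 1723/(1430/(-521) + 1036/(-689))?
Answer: 635933067106/1568489241 ≈ 405.44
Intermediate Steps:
(22*23 + 13)/(-4114) - 1723/(1430/(-521) + 1036/(-689)) = (506 + 13)*(-1/4114) - 1723/(1430*(-1/521) + 1036*(-1/689)) = 519*(-1/4114) - 1723/(-1430/521 - 1036/689) = -519/4114 - 1723/(-1525026/358969) = -519/4114 - 1723*(-358969/1525026) = -519/4114 + 618503587/1525026 = 635933067106/1568489241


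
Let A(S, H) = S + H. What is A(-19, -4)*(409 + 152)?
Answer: -12903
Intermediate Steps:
A(S, H) = H + S
A(-19, -4)*(409 + 152) = (-4 - 19)*(409 + 152) = -23*561 = -12903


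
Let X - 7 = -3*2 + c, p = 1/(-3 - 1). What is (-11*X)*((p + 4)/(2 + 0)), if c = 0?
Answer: -165/8 ≈ -20.625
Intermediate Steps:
p = -¼ (p = 1/(-4) = -¼ ≈ -0.25000)
X = 1 (X = 7 + (-3*2 + 0) = 7 + (-6 + 0) = 7 - 6 = 1)
(-11*X)*((p + 4)/(2 + 0)) = (-11*1)*((-¼ + 4)/(2 + 0)) = -165/(4*2) = -11*15/8 = -165/8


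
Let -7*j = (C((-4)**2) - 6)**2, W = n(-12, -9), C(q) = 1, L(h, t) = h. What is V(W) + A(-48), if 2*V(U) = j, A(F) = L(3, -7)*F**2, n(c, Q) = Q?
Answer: 96743/14 ≈ 6910.2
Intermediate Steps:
W = -9
j = -25/7 (j = -(1 - 6)**2/7 = -1/7*(-5)**2 = -1/7*25 = -25/7 ≈ -3.5714)
A(F) = 3*F**2
V(U) = -25/14 (V(U) = (1/2)*(-25/7) = -25/14)
V(W) + A(-48) = -25/14 + 3*(-48)**2 = -25/14 + 3*2304 = -25/14 + 6912 = 96743/14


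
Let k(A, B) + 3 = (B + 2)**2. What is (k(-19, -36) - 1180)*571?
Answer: -15417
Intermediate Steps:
k(A, B) = -3 + (2 + B)**2 (k(A, B) = -3 + (B + 2)**2 = -3 + (2 + B)**2)
(k(-19, -36) - 1180)*571 = ((-3 + (2 - 36)**2) - 1180)*571 = ((-3 + (-34)**2) - 1180)*571 = ((-3 + 1156) - 1180)*571 = (1153 - 1180)*571 = -27*571 = -15417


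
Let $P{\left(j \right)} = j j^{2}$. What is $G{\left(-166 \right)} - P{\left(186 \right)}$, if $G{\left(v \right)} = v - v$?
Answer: $-6434856$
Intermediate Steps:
$P{\left(j \right)} = j^{3}$
$G{\left(v \right)} = 0$
$G{\left(-166 \right)} - P{\left(186 \right)} = 0 - 186^{3} = 0 - 6434856 = -6434856$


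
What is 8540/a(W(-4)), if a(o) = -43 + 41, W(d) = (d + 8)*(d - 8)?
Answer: -4270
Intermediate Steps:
W(d) = (-8 + d)*(8 + d) (W(d) = (8 + d)*(-8 + d) = (-8 + d)*(8 + d))
a(o) = -2
8540/a(W(-4)) = 8540/(-2) = 8540*(-1/2) = -4270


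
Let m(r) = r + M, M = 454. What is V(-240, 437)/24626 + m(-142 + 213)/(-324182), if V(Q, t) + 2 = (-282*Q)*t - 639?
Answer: 2396959492952/1995826483 ≈ 1201.0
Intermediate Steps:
V(Q, t) = -641 - 282*Q*t (V(Q, t) = -2 + ((-282*Q)*t - 639) = -2 + (-282*Q*t - 639) = -2 + (-639 - 282*Q*t) = -641 - 282*Q*t)
m(r) = 454 + r (m(r) = r + 454 = 454 + r)
V(-240, 437)/24626 + m(-142 + 213)/(-324182) = (-641 - 282*(-240)*437)/24626 + (454 + (-142 + 213))/(-324182) = (-641 + 29576160)*(1/24626) + (454 + 71)*(-1/324182) = 29575519*(1/24626) + 525*(-1/324182) = 29575519/24626 - 525/324182 = 2396959492952/1995826483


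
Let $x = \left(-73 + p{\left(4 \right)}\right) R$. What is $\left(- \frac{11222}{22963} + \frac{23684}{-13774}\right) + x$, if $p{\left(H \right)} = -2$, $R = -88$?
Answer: $\frac{1043415580840}{158146181} \approx 6597.8$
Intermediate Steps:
$x = 6600$ ($x = \left(-73 - 2\right) \left(-88\right) = \left(-75\right) \left(-88\right) = 6600$)
$\left(- \frac{11222}{22963} + \frac{23684}{-13774}\right) + x = \left(- \frac{11222}{22963} + \frac{23684}{-13774}\right) + 6600 = \left(\left(-11222\right) \frac{1}{22963} + 23684 \left(- \frac{1}{13774}\right)\right) + 6600 = \left(- \frac{11222}{22963} - \frac{11842}{6887}\right) + 6600 = - \frac{349213760}{158146181} + 6600 = \frac{1043415580840}{158146181}$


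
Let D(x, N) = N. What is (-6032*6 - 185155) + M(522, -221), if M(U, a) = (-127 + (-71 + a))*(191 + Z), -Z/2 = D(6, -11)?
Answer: -310594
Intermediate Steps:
Z = 22 (Z = -2*(-11) = 22)
M(U, a) = -42174 + 213*a (M(U, a) = (-127 + (-71 + a))*(191 + 22) = (-198 + a)*213 = -42174 + 213*a)
(-6032*6 - 185155) + M(522, -221) = (-6032*6 - 185155) + (-42174 + 213*(-221)) = (-36192 - 185155) + (-42174 - 47073) = -221347 - 89247 = -310594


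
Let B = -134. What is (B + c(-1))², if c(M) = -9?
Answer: 20449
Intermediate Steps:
(B + c(-1))² = (-134 - 9)² = (-143)² = 20449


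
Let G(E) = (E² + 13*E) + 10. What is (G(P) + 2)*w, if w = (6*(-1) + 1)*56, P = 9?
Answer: -58800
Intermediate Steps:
G(E) = 10 + E² + 13*E
w = -280 (w = (-6 + 1)*56 = -5*56 = -280)
(G(P) + 2)*w = ((10 + 9² + 13*9) + 2)*(-280) = ((10 + 81 + 117) + 2)*(-280) = (208 + 2)*(-280) = 210*(-280) = -58800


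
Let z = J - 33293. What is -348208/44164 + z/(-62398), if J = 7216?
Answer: -5143954539/688936318 ≈ -7.4665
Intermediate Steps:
z = -26077 (z = 7216 - 33293 = -26077)
-348208/44164 + z/(-62398) = -348208/44164 - 26077/(-62398) = -348208*1/44164 - 26077*(-1/62398) = -87052/11041 + 26077/62398 = -5143954539/688936318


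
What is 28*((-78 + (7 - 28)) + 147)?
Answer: 1344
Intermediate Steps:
28*((-78 + (7 - 28)) + 147) = 28*((-78 - 21) + 147) = 28*(-99 + 147) = 28*48 = 1344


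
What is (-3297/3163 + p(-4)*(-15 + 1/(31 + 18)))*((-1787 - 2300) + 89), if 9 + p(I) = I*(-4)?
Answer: 9374194558/22141 ≈ 4.2339e+5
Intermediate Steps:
p(I) = -9 - 4*I (p(I) = -9 + I*(-4) = -9 - 4*I)
(-3297/3163 + p(-4)*(-15 + 1/(31 + 18)))*((-1787 - 2300) + 89) = (-3297/3163 + (-9 - 4*(-4))*(-15 + 1/(31 + 18)))*((-1787 - 2300) + 89) = (-3297*1/3163 + (-9 + 16)*(-15 + 1/49))*(-4087 + 89) = (-3297/3163 + 7*(-15 + 1/49))*(-3998) = (-3297/3163 + 7*(-734/49))*(-3998) = (-3297/3163 - 734/7)*(-3998) = -2344721/22141*(-3998) = 9374194558/22141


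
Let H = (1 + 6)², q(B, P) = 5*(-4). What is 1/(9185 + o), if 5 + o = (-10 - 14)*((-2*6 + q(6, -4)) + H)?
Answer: 1/8772 ≈ 0.00011400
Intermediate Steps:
q(B, P) = -20
H = 49 (H = 7² = 49)
o = -413 (o = -5 + (-10 - 14)*((-2*6 - 20) + 49) = -5 - 24*((-12 - 20) + 49) = -5 - 24*(-32 + 49) = -5 - 24*17 = -5 - 408 = -413)
1/(9185 + o) = 1/(9185 - 413) = 1/8772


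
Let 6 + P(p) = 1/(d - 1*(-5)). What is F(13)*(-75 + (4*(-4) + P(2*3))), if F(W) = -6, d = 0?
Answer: 2904/5 ≈ 580.80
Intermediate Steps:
P(p) = -29/5 (P(p) = -6 + 1/(0 - 1*(-5)) = -6 + 1/(0 + 5) = -6 + 1/5 = -29/5)
F(13)*(-75 + (4*(-4) + P(2*3))) = -6*(-75 + (4*(-4) - 29/5)) = -6*(-75 + (-16 - 29/5)) = -6*(-75 - 109/5) = -6*(-484/5) = 2904/5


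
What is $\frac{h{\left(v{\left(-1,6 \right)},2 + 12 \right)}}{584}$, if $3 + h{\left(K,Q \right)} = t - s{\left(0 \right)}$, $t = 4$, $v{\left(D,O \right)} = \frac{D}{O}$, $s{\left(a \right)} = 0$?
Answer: $\frac{1}{584} \approx 0.0017123$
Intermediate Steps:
$h{\left(K,Q \right)} = 1$ ($h{\left(K,Q \right)} = -3 + \left(4 - 0\right) = -3 + \left(4 + 0\right) = -3 + 4 = 1$)
$\frac{h{\left(v{\left(-1,6 \right)},2 + 12 \right)}}{584} = 1 \cdot \frac{1}{584} = \frac{1}{584}$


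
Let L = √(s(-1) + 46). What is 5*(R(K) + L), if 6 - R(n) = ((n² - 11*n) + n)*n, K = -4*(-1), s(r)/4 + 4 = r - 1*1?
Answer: 510 + 5*√22 ≈ 533.45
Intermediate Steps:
s(r) = -20 + 4*r (s(r) = -16 + 4*(r - 1*1) = -16 + 4*(r - 1) = -16 + 4*(-1 + r) = -16 + (-4 + 4*r) = -20 + 4*r)
K = 4
R(n) = 6 - n*(n² - 10*n) (R(n) = 6 - ((n² - 11*n) + n)*n = 6 - (n² - 10*n)*n = 6 - n*(n² - 10*n))
L = √22 (L = √((-20 + 4*(-1)) + 46) = √((-20 - 4) + 46) = √(-24 + 46) = √22 ≈ 4.6904)
5*(R(K) + L) = 5*((6 - 1*4³ + 10*4²) + √22) = 5*((6 - 1*64 + 10*16) + √22) = 5*((6 - 64 + 160) + √22) = 5*(102 + √22) = 510 + 5*√22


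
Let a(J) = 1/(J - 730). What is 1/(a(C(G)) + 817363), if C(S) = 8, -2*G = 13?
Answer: 722/590136085 ≈ 1.2234e-6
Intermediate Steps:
G = -13/2 (G = -1/2*13 = -13/2 ≈ -6.5000)
a(J) = 1/(-730 + J)
1/(a(C(G)) + 817363) = 1/(1/(-730 + 8) + 817363) = 1/(1/(-722) + 817363) = 1/(-1/722 + 817363) = 1/(590136085/722) = 722/590136085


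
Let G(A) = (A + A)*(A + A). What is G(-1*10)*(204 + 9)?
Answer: 85200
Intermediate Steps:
G(A) = 4*A² (G(A) = (2*A)*(2*A) = 4*A²)
G(-1*10)*(204 + 9) = (4*(-1*10)²)*(204 + 9) = (4*(-10)²)*213 = (4*100)*213 = 400*213 = 85200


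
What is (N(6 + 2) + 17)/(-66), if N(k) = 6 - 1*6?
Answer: -17/66 ≈ -0.25758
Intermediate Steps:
N(k) = 0 (N(k) = 6 - 6 = 0)
(N(6 + 2) + 17)/(-66) = (0 + 17)/(-66) = 17*(-1/66) = -17/66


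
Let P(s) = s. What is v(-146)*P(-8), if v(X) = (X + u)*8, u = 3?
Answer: 9152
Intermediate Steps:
v(X) = 24 + 8*X (v(X) = (X + 3)*8 = (3 + X)*8 = 24 + 8*X)
v(-146)*P(-8) = (24 + 8*(-146))*(-8) = (24 - 1168)*(-8) = -1144*(-8) = 9152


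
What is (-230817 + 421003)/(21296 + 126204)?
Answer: 95093/73750 ≈ 1.2894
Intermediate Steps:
(-230817 + 421003)/(21296 + 126204) = 190186/147500 = 190186*(1/147500) = 95093/73750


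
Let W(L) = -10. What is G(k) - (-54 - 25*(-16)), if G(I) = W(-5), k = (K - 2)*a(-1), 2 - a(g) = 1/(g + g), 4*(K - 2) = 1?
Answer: -356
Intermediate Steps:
K = 9/4 (K = 2 + (1/4)*1 = 2 + 1/4 = 9/4 ≈ 2.2500)
a(g) = 2 - 1/(2*g) (a(g) = 2 - 1/(g + g) = 2 - 1/(2*g))
k = 5/8 (k = (9/4 - 2)*(2 - 1/2/(-1)) = (2 - 1/2*(-1))/4 = (2 + 1/2)/4 = (1/4)*(5/2) = 5/8 ≈ 0.62500)
G(I) = -10
G(k) - (-54 - 25*(-16)) = -10 - (-54 - 25*(-16)) = -10 - (-54 + 400) = -10 - 1*346 = -10 - 346 = -356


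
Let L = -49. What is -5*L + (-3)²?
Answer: 254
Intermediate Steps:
-5*L + (-3)² = -5*(-49) + (-3)² = 245 + 9 = 254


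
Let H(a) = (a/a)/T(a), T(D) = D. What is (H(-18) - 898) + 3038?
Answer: 38519/18 ≈ 2139.9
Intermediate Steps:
H(a) = 1/a (H(a) = (a/a)/a = 1/a)
(H(-18) - 898) + 3038 = (1/(-18) - 898) + 3038 = (-1/18 - 898) + 3038 = -16165/18 + 3038 = 38519/18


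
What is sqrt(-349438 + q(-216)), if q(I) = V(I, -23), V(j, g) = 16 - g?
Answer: I*sqrt(349399) ≈ 591.1*I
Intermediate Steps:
q(I) = 39 (q(I) = 16 - 1*(-23) = 16 + 23 = 39)
sqrt(-349438 + q(-216)) = sqrt(-349438 + 39) = sqrt(-349399) = I*sqrt(349399)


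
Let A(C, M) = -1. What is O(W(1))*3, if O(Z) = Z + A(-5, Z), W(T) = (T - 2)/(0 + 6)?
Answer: -7/2 ≈ -3.5000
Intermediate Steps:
W(T) = -⅓ + T/6 (W(T) = (-2 + T)/6 = (-2 + T)*(⅙) = -⅓ + T/6)
O(Z) = -1 + Z (O(Z) = Z - 1 = -1 + Z)
O(W(1))*3 = (-1 + (-⅓ + (⅙)*1))*3 = (-1 + (-⅓ + ⅙))*3 = (-1 - ⅙)*3 = -7/6*3 = -7/2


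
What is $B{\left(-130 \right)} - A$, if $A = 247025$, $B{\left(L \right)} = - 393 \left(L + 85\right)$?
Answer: $-229340$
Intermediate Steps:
$B{\left(L \right)} = -33405 - 393 L$ ($B{\left(L \right)} = - 393 \left(85 + L\right) = -33405 - 393 L$)
$B{\left(-130 \right)} - A = \left(-33405 - -51090\right) - 247025 = \left(-33405 + 51090\right) - 247025 = 17685 - 247025 = -229340$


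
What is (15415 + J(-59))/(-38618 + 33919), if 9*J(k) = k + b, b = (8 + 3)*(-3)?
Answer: -138643/42291 ≈ -3.2783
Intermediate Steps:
b = -33 (b = 11*(-3) = -33)
J(k) = -11/3 + k/9 (J(k) = (k - 33)/9 = (-33 + k)/9 = -11/3 + k/9)
(15415 + J(-59))/(-38618 + 33919) = (15415 + (-11/3 + (1/9)*(-59)))/(-38618 + 33919) = (15415 + (-11/3 - 59/9))/(-4699) = (15415 - 92/9)*(-1/4699) = (138643/9)*(-1/4699) = -138643/42291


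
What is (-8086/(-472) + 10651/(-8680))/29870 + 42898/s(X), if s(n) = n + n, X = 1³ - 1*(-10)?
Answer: 328105965949511/168267268400 ≈ 1949.9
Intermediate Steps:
X = 11 (X = 1 + 10 = 11)
s(n) = 2*n
(-8086/(-472) + 10651/(-8680))/29870 + 42898/s(X) = (-8086/(-472) + 10651/(-8680))/29870 + 42898/((2*11)) = (-8086*(-1/472) + 10651*(-1/8680))*(1/29870) + 42898/22 = (4043/236 - 10651/8680)*(1/29870) + 42898*(1/22) = (8144901/512120)*(1/29870) + 21449/11 = 8144901/15297024400 + 21449/11 = 328105965949511/168267268400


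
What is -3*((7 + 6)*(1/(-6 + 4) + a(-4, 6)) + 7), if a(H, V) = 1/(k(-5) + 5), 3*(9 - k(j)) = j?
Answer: -375/94 ≈ -3.9894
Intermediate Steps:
k(j) = 9 - j/3
a(H, V) = 3/47 (a(H, V) = 1/((9 - 1/3*(-5)) + 5) = 1/((9 + 5/3) + 5) = 1/(32/3 + 5) = 1/(47/3) = 3/47)
-3*((7 + 6)*(1/(-6 + 4) + a(-4, 6)) + 7) = -3*((7 + 6)*(1/(-6 + 4) + 3/47) + 7) = -3*(13*(1/(-2) + 3/47) + 7) = -3*(13*(-1/2 + 3/47) + 7) = -3*(13*(-41/94) + 7) = -3*(-533/94 + 7) = -3*125/94 = -375/94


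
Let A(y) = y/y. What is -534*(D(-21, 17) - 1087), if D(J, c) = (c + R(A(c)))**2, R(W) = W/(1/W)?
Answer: 407442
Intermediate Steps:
A(y) = 1
R(W) = W**2 (R(W) = W*W = W**2)
D(J, c) = (1 + c)**2 (D(J, c) = (c + 1**2)**2 = (c + 1)**2 = (1 + c)**2)
-534*(D(-21, 17) - 1087) = -534*((1 + 17)**2 - 1087) = -534*(18**2 - 1087) = -534*(324 - 1087) = -534*(-763) = 407442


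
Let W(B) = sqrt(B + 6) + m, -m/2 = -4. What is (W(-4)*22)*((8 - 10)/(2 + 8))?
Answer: -176/5 - 22*sqrt(2)/5 ≈ -41.423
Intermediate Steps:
m = 8 (m = -2*(-4) = 8)
W(B) = 8 + sqrt(6 + B) (W(B) = sqrt(B + 6) + 8 = sqrt(6 + B) + 8 = 8 + sqrt(6 + B))
(W(-4)*22)*((8 - 10)/(2 + 8)) = ((8 + sqrt(6 - 4))*22)*((8 - 10)/(2 + 8)) = ((8 + sqrt(2))*22)*(-2/10) = (176 + 22*sqrt(2))*(-2*1/10) = (176 + 22*sqrt(2))*(-1/5) = -176/5 - 22*sqrt(2)/5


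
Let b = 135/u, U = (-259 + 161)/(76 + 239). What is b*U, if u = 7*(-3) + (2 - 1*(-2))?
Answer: 42/17 ≈ 2.4706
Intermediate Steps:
u = -17 (u = -21 + (2 + 2) = -21 + 4 = -17)
U = -14/45 (U = -98/315 = -98*1/315 = -14/45 ≈ -0.31111)
b = -135/17 (b = 135/(-17) = 135*(-1/17) = -135/17 ≈ -7.9412)
b*U = -135/17*(-14/45) = 42/17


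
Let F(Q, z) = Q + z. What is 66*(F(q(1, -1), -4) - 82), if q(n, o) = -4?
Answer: -5940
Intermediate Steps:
66*(F(q(1, -1), -4) - 82) = 66*((-4 - 4) - 82) = 66*(-8 - 82) = 66*(-90) = -5940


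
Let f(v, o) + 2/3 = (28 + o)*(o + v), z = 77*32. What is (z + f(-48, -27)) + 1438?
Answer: 11479/3 ≈ 3826.3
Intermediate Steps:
z = 2464
f(v, o) = -⅔ + (28 + o)*(o + v)
(z + f(-48, -27)) + 1438 = (2464 + (-⅔ + (-27)² + 28*(-27) + 28*(-48) - 27*(-48))) + 1438 = (2464 + (-⅔ + 729 - 756 - 1344 + 1296)) + 1438 = (2464 - 227/3) + 1438 = 7165/3 + 1438 = 11479/3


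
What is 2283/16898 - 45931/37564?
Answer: -345191713/317378236 ≈ -1.0876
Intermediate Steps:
2283/16898 - 45931/37564 = -345191713/317378236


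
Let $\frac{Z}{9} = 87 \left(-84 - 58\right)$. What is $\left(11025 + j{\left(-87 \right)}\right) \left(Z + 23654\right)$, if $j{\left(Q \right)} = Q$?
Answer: $-957425016$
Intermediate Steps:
$Z = -111186$ ($Z = 9 \cdot 87 \left(-84 - 58\right) = 9 \cdot 87 \left(-142\right) = 9 \left(-12354\right) = -111186$)
$\left(11025 + j{\left(-87 \right)}\right) \left(Z + 23654\right) = \left(11025 - 87\right) \left(-111186 + 23654\right) = 10938 \left(-87532\right) = -957425016$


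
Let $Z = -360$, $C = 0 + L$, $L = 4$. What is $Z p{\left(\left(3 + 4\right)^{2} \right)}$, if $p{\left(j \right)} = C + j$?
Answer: $-19080$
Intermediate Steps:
$C = 4$ ($C = 0 + 4 = 4$)
$p{\left(j \right)} = 4 + j$
$Z p{\left(\left(3 + 4\right)^{2} \right)} = - 360 \left(4 + \left(3 + 4\right)^{2}\right) = - 360 \left(4 + 7^{2}\right) = - 360 \left(4 + 49\right) = \left(-360\right) 53 = -19080$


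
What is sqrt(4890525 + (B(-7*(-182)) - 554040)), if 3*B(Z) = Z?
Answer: sqrt(39032187)/3 ≈ 2082.5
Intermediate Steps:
B(Z) = Z/3
sqrt(4890525 + (B(-7*(-182)) - 554040)) = sqrt(4890525 + ((-7*(-182))/3 - 554040)) = sqrt(4890525 + ((1/3)*1274 - 554040)) = sqrt(4890525 + (1274/3 - 554040)) = sqrt(4890525 - 1660846/3) = sqrt(13010729/3) = sqrt(39032187)/3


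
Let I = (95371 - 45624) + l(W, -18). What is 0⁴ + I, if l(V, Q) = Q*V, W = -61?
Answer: 50845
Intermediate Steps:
I = 50845 (I = (95371 - 45624) - 18*(-61) = 49747 + 1098 = 50845)
0⁴ + I = 0⁴ + 50845 = 0 + 50845 = 50845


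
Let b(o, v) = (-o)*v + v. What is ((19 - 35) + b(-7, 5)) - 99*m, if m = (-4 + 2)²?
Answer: -372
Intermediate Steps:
b(o, v) = v - o*v (b(o, v) = -o*v + v = v - o*v)
m = 4 (m = (-2)² = 4)
((19 - 35) + b(-7, 5)) - 99*m = ((19 - 35) + 5*(1 - 1*(-7))) - 99*4 = (-16 + 5*(1 + 7)) - 396 = (-16 + 5*8) - 396 = (-16 + 40) - 396 = 24 - 396 = -372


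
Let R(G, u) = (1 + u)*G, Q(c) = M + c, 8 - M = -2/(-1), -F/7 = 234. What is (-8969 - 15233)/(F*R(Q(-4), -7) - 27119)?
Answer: 24202/7463 ≈ 3.2429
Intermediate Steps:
F = -1638 (F = -7*234 = -1638)
M = 6 (M = 8 - (-2)/(-1) = 8 - (-2)*(-1) = 8 - 1*2 = 8 - 2 = 6)
Q(c) = 6 + c
R(G, u) = G*(1 + u)
(-8969 - 15233)/(F*R(Q(-4), -7) - 27119) = (-8969 - 15233)/(-1638*(6 - 4)*(1 - 7) - 27119) = -24202/(-3276*(-6) - 27119) = -24202/(-1638*(-12) - 27119) = -24202/(19656 - 27119) = -24202/(-7463) = -24202*(-1/7463) = 24202/7463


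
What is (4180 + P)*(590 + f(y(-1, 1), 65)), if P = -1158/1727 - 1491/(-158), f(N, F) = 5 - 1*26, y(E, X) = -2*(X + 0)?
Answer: 650350995737/272866 ≈ 2.3834e+6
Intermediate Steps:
y(E, X) = -2*X
f(N, F) = -21 (f(N, F) = 5 - 26 = -21)
P = 2391993/272866 (P = -1158*1/1727 - 1491*(-1/158) = -1158/1727 + 1491/158 = 2391993/272866 ≈ 8.7662)
(4180 + P)*(590 + f(y(-1, 1), 65)) = (4180 + 2391993/272866)*(590 - 21) = (1142971873/272866)*569 = 650350995737/272866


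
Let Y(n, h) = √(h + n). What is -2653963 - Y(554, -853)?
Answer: -2653963 - I*√299 ≈ -2.654e+6 - 17.292*I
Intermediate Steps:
-2653963 - Y(554, -853) = -2653963 - √(-853 + 554) = -2653963 - √(-299) = -2653963 - I*√299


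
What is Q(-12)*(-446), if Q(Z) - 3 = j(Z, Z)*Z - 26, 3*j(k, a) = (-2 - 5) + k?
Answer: -23638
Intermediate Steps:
j(k, a) = -7/3 + k/3 (j(k, a) = ((-2 - 5) + k)/3 = (-7 + k)/3 = -7/3 + k/3)
Q(Z) = -23 + Z*(-7/3 + Z/3) (Q(Z) = 3 + ((-7/3 + Z/3)*Z - 26) = 3 + (Z*(-7/3 + Z/3) - 26) = 3 + (-26 + Z*(-7/3 + Z/3)) = -23 + Z*(-7/3 + Z/3))
Q(-12)*(-446) = (-23 + (⅓)*(-12)*(-7 - 12))*(-446) = (-23 + (⅓)*(-12)*(-19))*(-446) = (-23 + 76)*(-446) = 53*(-446) = -23638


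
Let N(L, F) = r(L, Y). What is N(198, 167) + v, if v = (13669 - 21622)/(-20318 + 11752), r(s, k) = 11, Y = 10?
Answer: 102179/8566 ≈ 11.928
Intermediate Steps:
N(L, F) = 11
v = 7953/8566 (v = -7953/(-8566) = -7953*(-1/8566) = 7953/8566 ≈ 0.92844)
N(198, 167) + v = 11 + 7953/8566 = 102179/8566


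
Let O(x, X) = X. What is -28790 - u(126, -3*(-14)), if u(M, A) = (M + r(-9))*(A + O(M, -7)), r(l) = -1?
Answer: -33165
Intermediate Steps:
u(M, A) = (-1 + M)*(-7 + A) (u(M, A) = (M - 1)*(A - 7) = (-1 + M)*(-7 + A))
-28790 - u(126, -3*(-14)) = -28790 - (7 - (-3)*(-14) - 7*126 - 3*(-14)*126) = -28790 - (7 - 1*42 - 882 + 42*126) = -28790 - (7 - 42 - 882 + 5292) = -28790 - 1*4375 = -28790 - 4375 = -33165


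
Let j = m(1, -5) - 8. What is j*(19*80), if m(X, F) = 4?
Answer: -6080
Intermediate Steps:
j = -4 (j = 4 - 8 = -4)
j*(19*80) = -76*80 = -4*1520 = -6080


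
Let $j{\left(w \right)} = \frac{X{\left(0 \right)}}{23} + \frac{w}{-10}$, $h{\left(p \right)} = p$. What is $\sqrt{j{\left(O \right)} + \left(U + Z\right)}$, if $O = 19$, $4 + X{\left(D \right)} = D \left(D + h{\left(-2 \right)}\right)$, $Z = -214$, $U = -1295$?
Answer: $\frac{i \sqrt{79935810}}{230} \approx 38.873 i$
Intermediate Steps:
$X{\left(D \right)} = -4 + D \left(-2 + D\right)$ ($X{\left(D \right)} = -4 + D \left(D - 2\right) = -4 + D \left(-2 + D\right)$)
$j{\left(w \right)} = - \frac{4}{23} - \frac{w}{10}$ ($j{\left(w \right)} = \frac{-4 + 0^{2} - 0}{23} + \frac{w}{-10} = \left(-4 + 0 + 0\right) \frac{1}{23} + w \left(- \frac{1}{10}\right) = \left(-4\right) \frac{1}{23} - \frac{w}{10} = - \frac{4}{23} - \frac{w}{10}$)
$\sqrt{j{\left(O \right)} + \left(U + Z\right)} = \sqrt{\left(- \frac{4}{23} - \frac{19}{10}\right) - 1509} = \sqrt{- \frac{477}{230} - 1509} = \sqrt{- \frac{347547}{230}} = \frac{i \sqrt{79935810}}{230}$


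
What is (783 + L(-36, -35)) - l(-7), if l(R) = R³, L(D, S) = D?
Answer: 1090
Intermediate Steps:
(783 + L(-36, -35)) - l(-7) = (783 - 36) - 1*(-7)³ = 747 - 1*(-343) = 747 + 343 = 1090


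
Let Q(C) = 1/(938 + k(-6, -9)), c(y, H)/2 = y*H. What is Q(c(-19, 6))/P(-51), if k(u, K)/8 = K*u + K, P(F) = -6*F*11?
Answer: 1/4369068 ≈ 2.2888e-7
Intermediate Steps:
P(F) = -66*F
k(u, K) = 8*K + 8*K*u (k(u, K) = 8*(K*u + K) = 8*(K + K*u) = 8*K + 8*K*u)
c(y, H) = 2*H*y (c(y, H) = 2*(y*H) = 2*(H*y) = 2*H*y)
Q(C) = 1/1298 (Q(C) = 1/(938 + 8*(-9)*(1 - 6)) = 1/(938 + 8*(-9)*(-5)) = 1/(938 + 360) = 1/1298)
Q(c(-19, 6))/P(-51) = 1/(1298*((-66*(-51)))) = (1/1298)/3366 = (1/1298)*(1/3366) = 1/4369068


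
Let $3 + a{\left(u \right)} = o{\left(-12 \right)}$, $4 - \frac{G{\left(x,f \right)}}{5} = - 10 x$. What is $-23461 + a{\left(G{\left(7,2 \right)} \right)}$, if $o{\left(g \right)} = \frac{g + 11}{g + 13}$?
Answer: $-23465$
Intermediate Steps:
$G{\left(x,f \right)} = 20 + 50 x$ ($G{\left(x,f \right)} = 20 - 5 \left(- 10 x\right) = 20 + 50 x$)
$o{\left(g \right)} = \frac{11 + g}{13 + g}$
$a{\left(u \right)} = -4$ ($a{\left(u \right)} = -3 + \frac{11 - 12}{13 - 12} = -3 + 1^{-1} \left(-1\right) = -3 + 1 \left(-1\right) = -3 - 1 = -4$)
$-23461 + a{\left(G{\left(7,2 \right)} \right)} = -23461 - 4 = -23465$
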